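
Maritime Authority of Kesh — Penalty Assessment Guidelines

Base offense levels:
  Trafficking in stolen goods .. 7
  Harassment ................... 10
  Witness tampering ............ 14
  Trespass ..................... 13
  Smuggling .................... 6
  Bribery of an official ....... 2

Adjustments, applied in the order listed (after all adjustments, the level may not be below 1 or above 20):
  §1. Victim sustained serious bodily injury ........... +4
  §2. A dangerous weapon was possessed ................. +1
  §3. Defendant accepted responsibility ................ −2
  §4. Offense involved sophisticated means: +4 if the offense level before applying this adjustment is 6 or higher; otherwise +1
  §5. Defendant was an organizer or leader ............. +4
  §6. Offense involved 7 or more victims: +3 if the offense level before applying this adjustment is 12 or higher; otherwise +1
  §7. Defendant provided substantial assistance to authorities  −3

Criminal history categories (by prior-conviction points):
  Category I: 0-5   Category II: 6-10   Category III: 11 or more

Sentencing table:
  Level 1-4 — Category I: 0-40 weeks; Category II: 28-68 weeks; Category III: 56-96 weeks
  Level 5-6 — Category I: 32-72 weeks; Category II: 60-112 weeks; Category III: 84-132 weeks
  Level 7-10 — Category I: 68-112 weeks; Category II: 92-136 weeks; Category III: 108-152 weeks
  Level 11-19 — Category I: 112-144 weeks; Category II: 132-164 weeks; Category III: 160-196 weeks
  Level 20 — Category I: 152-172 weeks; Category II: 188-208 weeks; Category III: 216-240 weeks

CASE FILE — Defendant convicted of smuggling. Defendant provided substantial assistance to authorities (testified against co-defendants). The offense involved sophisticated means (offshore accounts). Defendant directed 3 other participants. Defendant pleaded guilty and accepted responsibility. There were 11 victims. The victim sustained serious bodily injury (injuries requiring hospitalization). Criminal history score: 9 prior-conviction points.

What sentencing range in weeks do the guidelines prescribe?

132-164 weeks

Base offense level for smuggling: 6.
§1 applies: 6 + 4 = 10.
§3 applies: 10 − 2 = 8.
§4 applies (level before this adjustment is 8 ≥ 6, so +4): 8 + 4 = 12.
§5 applies: 12 + 4 = 16.
§6 applies (level before this adjustment is 16 ≥ 12, so +3): 16 + 3 = 19.
§7 applies: 19 − 3 = 16.
Final offense level: 16.
Criminal history: 9 prior points → Category II (6-10).
Level 16 falls in the 11-19 band.
Grid: Level 11-19 × Category II = 132-164 weeks.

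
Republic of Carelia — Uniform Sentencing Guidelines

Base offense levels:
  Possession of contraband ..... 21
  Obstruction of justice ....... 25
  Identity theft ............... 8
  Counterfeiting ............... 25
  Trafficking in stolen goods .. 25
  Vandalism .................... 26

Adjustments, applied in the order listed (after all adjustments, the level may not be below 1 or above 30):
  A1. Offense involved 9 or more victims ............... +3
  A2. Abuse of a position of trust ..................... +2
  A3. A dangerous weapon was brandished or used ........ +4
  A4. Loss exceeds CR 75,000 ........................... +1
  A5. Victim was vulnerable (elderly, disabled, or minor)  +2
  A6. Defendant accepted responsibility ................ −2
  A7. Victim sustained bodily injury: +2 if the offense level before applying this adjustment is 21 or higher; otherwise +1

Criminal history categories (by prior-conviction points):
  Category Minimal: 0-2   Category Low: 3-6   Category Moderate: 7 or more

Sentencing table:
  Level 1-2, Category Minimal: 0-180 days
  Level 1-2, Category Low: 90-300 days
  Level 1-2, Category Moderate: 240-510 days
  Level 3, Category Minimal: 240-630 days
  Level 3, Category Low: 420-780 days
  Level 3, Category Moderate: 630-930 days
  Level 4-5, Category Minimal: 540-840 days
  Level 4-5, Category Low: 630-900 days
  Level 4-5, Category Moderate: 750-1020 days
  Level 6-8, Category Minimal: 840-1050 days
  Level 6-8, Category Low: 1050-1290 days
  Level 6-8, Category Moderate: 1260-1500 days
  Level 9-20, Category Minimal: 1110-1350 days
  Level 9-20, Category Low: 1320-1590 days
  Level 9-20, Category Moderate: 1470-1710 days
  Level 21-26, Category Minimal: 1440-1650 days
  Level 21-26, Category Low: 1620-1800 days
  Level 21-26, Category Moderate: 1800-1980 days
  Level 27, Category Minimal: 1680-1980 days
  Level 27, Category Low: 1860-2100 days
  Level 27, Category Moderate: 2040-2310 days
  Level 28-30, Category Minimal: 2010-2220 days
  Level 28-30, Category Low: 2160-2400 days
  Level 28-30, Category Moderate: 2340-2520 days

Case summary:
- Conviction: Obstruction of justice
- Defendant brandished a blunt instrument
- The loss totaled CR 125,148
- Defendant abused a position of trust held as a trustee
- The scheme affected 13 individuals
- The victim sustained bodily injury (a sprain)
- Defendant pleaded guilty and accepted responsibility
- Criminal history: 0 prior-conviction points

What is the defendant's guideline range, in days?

2010-2220 days

Base offense level for obstruction of justice: 25.
A1 applies: 25 + 3 = 28.
A2 applies: 28 + 2 = 30.
A3 applies: 30 + 4 = 34.
A4 applies: 34 + 1 = 35.
A6 applies: 35 − 2 = 33.
A7 applies (level before this adjustment is 33 ≥ 21, so +2): 33 + 2 = 35.
Level 35 exceeds the maximum of 30; capped at 30.
Final offense level: 30.
Criminal history: 0 prior points → Category Minimal (0-2).
Level 30 falls in the 28-30 band.
Grid: Level 28-30 × Category Minimal = 2010-2220 days.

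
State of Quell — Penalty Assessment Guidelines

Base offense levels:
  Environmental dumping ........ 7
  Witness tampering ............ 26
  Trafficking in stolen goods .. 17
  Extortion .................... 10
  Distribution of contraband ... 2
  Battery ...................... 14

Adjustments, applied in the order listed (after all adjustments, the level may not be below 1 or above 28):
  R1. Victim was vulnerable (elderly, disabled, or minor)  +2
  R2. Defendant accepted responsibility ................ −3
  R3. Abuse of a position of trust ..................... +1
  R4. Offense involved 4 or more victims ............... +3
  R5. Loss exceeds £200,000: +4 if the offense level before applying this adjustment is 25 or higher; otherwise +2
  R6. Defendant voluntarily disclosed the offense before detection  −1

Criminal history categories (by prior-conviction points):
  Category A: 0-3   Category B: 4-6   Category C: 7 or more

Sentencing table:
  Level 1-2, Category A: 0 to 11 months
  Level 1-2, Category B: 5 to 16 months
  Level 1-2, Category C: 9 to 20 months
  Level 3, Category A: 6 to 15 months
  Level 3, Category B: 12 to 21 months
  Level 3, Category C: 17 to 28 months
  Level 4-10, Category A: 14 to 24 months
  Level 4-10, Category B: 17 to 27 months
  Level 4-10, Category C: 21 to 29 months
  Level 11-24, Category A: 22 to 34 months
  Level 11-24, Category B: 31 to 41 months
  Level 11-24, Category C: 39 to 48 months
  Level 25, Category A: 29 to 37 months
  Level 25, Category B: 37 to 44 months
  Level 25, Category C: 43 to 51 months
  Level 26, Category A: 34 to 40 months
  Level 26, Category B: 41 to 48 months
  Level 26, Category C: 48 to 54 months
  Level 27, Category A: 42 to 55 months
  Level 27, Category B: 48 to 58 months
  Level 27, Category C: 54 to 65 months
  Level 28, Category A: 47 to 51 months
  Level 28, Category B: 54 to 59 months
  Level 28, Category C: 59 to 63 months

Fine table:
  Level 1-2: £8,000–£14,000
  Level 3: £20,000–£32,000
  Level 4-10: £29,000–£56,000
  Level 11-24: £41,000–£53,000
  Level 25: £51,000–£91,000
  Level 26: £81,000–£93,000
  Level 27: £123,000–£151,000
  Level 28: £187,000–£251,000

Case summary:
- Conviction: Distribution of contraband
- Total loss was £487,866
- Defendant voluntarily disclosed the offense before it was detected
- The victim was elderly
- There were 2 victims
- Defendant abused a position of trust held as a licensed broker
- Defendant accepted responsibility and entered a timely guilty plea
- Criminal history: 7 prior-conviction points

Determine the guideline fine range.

Base offense level for distribution of contraband: 2.
R1 applies: 2 + 2 = 4.
R2 applies: 4 − 3 = 1.
R3 applies: 1 + 1 = 2.
R4 does not apply.
R5 applies (level before this adjustment is 2 < 25, so +2): 2 + 2 = 4.
R6 applies: 4 − 1 = 3.
Final offense level: 3.
Level 3 falls in the 3 band.
Fine table: Level 3 → £20,000–£32,000.

£20,000–£32,000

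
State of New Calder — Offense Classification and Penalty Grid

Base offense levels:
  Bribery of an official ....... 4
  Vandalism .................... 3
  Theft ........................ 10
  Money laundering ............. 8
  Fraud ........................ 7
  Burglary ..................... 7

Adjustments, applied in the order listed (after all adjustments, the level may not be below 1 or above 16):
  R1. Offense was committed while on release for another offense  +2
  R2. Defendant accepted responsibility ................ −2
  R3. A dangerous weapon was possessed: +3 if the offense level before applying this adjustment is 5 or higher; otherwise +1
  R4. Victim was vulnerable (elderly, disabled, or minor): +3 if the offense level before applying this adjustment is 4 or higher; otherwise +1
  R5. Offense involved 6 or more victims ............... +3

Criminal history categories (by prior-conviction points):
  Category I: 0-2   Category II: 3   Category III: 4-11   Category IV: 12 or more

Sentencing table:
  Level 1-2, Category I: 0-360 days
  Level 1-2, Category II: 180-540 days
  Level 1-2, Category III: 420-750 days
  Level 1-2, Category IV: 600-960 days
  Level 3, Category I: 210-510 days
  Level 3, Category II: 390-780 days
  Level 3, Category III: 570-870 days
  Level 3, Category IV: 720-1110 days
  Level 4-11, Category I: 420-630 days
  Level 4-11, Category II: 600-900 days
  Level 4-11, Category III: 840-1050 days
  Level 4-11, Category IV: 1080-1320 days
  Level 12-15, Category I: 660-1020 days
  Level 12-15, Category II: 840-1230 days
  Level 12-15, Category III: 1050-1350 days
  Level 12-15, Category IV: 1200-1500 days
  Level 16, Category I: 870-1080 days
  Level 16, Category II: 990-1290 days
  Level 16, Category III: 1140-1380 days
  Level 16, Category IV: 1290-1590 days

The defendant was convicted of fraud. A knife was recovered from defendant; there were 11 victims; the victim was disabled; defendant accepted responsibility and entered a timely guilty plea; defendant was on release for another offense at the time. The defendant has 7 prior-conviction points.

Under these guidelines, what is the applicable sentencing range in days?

Base offense level for fraud: 7.
R1 applies: 7 + 2 = 9.
R2 applies: 9 − 2 = 7.
R3 applies (level before this adjustment is 7 ≥ 5, so +3): 7 + 3 = 10.
R4 applies (level before this adjustment is 10 ≥ 4, so +3): 10 + 3 = 13.
R5 applies: 13 + 3 = 16.
Final offense level: 16.
Criminal history: 7 prior points → Category III (4-11).
Level 16 falls in the 16 band.
Grid: Level 16 × Category III = 1140-1380 days.

1140-1380 days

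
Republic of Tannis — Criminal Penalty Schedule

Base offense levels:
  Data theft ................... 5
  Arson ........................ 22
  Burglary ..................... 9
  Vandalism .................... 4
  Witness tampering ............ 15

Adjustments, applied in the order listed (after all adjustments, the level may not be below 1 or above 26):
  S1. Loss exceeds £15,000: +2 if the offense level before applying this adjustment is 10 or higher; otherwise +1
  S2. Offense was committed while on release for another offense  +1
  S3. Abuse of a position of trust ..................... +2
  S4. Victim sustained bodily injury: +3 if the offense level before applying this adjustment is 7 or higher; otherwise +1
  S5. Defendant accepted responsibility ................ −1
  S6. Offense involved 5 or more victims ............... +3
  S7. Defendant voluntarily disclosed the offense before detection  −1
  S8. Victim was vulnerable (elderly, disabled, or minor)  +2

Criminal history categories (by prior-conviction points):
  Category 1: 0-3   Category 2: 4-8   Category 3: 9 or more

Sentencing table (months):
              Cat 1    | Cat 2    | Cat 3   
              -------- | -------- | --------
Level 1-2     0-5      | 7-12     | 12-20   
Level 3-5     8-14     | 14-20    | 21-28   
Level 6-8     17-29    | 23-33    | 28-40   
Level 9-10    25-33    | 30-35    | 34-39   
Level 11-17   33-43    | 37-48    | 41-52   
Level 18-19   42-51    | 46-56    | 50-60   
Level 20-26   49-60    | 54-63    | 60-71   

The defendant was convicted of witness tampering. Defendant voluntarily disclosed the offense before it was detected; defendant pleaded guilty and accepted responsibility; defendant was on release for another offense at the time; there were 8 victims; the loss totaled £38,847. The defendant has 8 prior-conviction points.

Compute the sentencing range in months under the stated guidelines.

46-56 months

Base offense level for witness tampering: 15.
S1 applies (level before this adjustment is 15 ≥ 10, so +2): 15 + 2 = 17.
S2 applies: 17 + 1 = 18.
S5 applies: 18 − 1 = 17.
S6 applies: 17 + 3 = 20.
S7 applies: 20 − 1 = 19.
Final offense level: 19.
Criminal history: 8 prior points → Category 2 (4-8).
Level 19 falls in the 18-19 band.
Grid: Level 18-19 × Category 2 = 46-56 months.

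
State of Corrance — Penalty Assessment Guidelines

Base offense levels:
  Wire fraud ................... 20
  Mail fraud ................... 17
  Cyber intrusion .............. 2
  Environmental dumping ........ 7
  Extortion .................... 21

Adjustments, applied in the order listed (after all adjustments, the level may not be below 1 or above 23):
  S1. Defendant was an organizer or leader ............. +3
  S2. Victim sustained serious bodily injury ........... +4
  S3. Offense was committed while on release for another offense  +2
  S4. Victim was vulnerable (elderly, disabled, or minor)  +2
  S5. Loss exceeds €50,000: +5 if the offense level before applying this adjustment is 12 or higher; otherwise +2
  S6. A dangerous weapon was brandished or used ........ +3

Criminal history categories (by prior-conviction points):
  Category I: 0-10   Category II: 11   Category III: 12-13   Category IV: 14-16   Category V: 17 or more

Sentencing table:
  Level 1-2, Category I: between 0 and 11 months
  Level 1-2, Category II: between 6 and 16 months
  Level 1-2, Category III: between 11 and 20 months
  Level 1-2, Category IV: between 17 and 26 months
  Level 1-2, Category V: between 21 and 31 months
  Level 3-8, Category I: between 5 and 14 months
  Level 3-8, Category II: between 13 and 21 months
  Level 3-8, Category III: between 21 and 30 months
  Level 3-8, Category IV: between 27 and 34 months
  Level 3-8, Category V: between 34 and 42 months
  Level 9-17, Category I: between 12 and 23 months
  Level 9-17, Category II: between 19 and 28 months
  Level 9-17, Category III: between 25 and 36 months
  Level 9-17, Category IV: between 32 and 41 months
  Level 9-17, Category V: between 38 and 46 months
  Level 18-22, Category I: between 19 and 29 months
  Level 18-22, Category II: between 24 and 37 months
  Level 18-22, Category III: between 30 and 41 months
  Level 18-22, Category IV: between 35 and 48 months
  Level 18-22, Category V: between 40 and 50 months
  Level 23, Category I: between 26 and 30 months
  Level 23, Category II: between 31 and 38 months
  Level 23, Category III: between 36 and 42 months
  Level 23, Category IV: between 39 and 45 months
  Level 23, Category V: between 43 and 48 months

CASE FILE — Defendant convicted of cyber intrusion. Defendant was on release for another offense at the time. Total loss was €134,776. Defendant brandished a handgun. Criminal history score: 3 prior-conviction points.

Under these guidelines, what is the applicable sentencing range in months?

12-23 months

Base offense level for cyber intrusion: 2.
S2 does not apply.
S3 applies: 2 + 2 = 4.
S5 applies (level before this adjustment is 4 < 12, so +2): 4 + 2 = 6.
S6 applies: 6 + 3 = 9.
Final offense level: 9.
Criminal history: 3 prior points → Category I (0-10).
Level 9 falls in the 9-17 band.
Grid: Level 9-17 × Category I = 12-23 months.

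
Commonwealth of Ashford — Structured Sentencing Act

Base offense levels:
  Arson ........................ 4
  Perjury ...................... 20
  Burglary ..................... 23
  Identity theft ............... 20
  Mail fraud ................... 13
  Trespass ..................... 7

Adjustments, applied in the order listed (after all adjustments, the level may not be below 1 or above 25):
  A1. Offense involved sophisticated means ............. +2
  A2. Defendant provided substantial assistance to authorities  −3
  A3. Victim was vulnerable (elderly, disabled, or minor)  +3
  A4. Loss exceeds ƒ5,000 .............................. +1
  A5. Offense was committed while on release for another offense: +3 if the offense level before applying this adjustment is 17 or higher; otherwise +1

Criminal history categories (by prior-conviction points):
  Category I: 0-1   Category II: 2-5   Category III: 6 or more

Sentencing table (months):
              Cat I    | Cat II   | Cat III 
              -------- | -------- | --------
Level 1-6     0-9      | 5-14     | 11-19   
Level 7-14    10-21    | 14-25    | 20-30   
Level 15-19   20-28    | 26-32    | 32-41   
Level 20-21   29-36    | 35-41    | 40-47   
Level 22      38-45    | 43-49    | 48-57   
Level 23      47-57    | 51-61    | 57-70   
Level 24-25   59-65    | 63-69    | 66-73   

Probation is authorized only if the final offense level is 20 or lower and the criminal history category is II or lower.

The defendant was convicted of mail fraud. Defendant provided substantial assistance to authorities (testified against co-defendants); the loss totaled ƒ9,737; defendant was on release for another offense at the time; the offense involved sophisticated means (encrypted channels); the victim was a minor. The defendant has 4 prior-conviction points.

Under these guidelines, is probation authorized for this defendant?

Yes

Base offense level for mail fraud: 13.
A1 applies: 13 + 2 = 15.
A2 applies: 15 − 3 = 12.
A3 applies: 12 + 3 = 15.
A4 applies: 15 + 1 = 16.
A5 applies (level before this adjustment is 16 < 17, so +1): 16 + 1 = 17.
Final offense level: 17.
Criminal history: 4 prior points → Category II (2-5).
Level 17 falls in the 15-19 band.
Grid: Level 15-19 × Category II = 26-32 months.
Probation check: level 17 ≤ 20 and category II ≤ II → eligible.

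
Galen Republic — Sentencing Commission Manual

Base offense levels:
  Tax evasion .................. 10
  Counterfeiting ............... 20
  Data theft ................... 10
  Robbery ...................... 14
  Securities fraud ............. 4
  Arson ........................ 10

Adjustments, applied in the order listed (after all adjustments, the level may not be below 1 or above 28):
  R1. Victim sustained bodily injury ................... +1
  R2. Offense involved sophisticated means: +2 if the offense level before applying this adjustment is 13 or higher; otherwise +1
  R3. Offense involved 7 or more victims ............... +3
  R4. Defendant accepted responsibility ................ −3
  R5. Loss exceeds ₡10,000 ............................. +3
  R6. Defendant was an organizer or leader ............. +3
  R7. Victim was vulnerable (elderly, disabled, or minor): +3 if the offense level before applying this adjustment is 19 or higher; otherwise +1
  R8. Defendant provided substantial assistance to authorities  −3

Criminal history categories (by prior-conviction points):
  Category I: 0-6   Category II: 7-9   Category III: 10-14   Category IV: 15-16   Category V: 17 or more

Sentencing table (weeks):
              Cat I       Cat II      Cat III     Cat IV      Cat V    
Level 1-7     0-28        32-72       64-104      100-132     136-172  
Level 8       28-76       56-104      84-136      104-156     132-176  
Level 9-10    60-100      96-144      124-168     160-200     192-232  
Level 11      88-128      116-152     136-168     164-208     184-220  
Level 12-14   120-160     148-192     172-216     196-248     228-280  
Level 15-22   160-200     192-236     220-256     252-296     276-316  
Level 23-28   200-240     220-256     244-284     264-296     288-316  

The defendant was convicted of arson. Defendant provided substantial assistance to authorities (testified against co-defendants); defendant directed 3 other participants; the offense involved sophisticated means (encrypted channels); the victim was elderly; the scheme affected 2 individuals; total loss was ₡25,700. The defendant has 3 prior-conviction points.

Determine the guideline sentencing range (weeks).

Base offense level for arson: 10.
R2 applies (level before this adjustment is 10 < 13, so +1): 10 + 1 = 11.
R3 does not apply.
R4 does not apply.
R5 applies: 11 + 3 = 14.
R6 applies: 14 + 3 = 17.
R7 applies (level before this adjustment is 17 < 19, so +1): 17 + 1 = 18.
R8 applies: 18 − 3 = 15.
Final offense level: 15.
Criminal history: 3 prior points → Category I (0-6).
Level 15 falls in the 15-22 band.
Grid: Level 15-22 × Category I = 160-200 weeks.

160-200 weeks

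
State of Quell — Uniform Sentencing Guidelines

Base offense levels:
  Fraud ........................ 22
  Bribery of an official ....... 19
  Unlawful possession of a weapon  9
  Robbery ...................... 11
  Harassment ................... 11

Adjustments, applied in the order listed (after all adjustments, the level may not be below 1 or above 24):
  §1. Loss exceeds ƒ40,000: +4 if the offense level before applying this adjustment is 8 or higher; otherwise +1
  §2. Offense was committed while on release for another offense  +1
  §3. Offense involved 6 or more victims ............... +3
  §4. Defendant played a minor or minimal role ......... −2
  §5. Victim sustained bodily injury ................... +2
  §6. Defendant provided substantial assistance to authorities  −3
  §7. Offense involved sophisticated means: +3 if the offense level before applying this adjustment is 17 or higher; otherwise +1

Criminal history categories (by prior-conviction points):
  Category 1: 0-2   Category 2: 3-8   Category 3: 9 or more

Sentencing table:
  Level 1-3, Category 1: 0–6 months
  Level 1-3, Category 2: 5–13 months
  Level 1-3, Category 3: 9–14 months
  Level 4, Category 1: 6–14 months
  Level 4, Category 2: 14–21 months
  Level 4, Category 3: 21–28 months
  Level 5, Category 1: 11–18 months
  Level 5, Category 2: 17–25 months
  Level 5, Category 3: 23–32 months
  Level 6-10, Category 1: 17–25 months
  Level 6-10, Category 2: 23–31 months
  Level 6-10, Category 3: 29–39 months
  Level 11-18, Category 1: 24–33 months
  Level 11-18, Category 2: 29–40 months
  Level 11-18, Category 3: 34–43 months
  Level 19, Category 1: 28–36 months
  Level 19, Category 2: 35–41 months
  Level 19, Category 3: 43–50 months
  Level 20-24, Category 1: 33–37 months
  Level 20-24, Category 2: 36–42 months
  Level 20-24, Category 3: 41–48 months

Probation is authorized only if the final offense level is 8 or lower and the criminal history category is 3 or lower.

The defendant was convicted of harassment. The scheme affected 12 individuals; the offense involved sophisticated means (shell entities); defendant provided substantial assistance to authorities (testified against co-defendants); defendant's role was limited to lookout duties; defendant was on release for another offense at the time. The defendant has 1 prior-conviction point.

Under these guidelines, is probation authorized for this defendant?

Base offense level for harassment: 11.
§2 applies: 11 + 1 = 12.
§3 applies: 12 + 3 = 15.
§4 applies: 15 − 2 = 13.
§6 applies: 13 − 3 = 10.
§7 applies (level before this adjustment is 10 < 17, so +1): 10 + 1 = 11.
Final offense level: 11.
Criminal history: 1 prior point → Category 1 (0-2).
Level 11 falls in the 11-18 band.
Grid: Level 11-18 × Category 1 = 24-33 months.
Probation check: level 11 > 8 and category 1 ≤ 3 → not eligible.

No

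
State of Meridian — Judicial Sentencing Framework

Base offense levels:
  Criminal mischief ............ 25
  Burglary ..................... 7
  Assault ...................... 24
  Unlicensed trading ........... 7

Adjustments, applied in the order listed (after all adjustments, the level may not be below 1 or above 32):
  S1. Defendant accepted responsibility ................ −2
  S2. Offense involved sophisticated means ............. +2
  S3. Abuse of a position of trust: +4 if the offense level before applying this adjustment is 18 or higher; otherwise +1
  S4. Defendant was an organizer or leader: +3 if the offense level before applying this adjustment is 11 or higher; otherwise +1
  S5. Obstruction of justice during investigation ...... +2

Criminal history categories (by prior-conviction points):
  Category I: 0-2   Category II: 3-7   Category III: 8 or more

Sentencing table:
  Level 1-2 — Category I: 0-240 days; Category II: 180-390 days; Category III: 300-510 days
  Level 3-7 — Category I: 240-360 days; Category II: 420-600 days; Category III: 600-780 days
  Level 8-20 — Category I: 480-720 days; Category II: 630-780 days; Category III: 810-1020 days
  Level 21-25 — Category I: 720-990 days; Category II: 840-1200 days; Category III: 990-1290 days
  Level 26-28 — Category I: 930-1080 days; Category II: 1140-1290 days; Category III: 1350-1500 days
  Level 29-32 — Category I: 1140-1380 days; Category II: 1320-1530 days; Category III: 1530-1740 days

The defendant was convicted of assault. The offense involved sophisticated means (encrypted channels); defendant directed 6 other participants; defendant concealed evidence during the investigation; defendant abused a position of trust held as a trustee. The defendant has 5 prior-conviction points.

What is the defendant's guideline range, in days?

1320-1530 days

Base offense level for assault: 24.
S2 applies: 24 + 2 = 26.
S3 applies (level before this adjustment is 26 ≥ 18, so +4): 26 + 4 = 30.
S4 applies (level before this adjustment is 30 ≥ 11, so +3): 30 + 3 = 33.
S5 applies: 33 + 2 = 35.
Level 35 exceeds the maximum of 32; capped at 32.
Final offense level: 32.
Criminal history: 5 prior points → Category II (3-7).
Level 32 falls in the 29-32 band.
Grid: Level 29-32 × Category II = 1320-1530 days.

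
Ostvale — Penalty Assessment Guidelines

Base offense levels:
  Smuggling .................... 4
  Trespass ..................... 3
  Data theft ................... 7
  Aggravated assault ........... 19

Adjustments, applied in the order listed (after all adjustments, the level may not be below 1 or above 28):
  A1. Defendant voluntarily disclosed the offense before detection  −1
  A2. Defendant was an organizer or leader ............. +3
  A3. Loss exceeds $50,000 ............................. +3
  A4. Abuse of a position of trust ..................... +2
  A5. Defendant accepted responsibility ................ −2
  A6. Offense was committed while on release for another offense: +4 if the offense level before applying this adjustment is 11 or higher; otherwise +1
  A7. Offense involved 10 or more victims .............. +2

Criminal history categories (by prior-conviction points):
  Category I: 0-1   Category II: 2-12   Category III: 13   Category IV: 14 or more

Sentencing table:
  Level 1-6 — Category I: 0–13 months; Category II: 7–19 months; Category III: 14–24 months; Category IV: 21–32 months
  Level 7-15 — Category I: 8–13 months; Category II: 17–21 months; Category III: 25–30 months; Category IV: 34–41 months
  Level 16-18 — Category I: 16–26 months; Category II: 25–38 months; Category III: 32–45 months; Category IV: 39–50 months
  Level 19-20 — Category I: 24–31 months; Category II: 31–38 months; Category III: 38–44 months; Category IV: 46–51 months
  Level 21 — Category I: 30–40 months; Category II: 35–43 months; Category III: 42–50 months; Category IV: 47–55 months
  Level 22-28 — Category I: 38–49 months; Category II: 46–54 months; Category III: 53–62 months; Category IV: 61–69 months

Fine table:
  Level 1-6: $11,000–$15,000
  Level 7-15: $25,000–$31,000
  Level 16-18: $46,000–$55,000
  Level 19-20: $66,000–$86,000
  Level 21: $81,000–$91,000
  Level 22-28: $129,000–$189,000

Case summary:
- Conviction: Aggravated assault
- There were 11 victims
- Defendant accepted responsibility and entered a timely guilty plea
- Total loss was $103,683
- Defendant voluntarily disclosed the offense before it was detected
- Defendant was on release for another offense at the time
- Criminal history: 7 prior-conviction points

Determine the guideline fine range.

$129,000–$189,000

Base offense level for aggravated assault: 19.
A1 applies: 19 − 1 = 18.
A3 applies: 18 + 3 = 21.
A5 applies: 21 − 2 = 19.
A6 applies (level before this adjustment is 19 ≥ 11, so +4): 19 + 4 = 23.
A7 applies: 23 + 2 = 25.
Final offense level: 25.
Level 25 falls in the 22-28 band.
Fine table: Level 22-28 → $129,000–$189,000.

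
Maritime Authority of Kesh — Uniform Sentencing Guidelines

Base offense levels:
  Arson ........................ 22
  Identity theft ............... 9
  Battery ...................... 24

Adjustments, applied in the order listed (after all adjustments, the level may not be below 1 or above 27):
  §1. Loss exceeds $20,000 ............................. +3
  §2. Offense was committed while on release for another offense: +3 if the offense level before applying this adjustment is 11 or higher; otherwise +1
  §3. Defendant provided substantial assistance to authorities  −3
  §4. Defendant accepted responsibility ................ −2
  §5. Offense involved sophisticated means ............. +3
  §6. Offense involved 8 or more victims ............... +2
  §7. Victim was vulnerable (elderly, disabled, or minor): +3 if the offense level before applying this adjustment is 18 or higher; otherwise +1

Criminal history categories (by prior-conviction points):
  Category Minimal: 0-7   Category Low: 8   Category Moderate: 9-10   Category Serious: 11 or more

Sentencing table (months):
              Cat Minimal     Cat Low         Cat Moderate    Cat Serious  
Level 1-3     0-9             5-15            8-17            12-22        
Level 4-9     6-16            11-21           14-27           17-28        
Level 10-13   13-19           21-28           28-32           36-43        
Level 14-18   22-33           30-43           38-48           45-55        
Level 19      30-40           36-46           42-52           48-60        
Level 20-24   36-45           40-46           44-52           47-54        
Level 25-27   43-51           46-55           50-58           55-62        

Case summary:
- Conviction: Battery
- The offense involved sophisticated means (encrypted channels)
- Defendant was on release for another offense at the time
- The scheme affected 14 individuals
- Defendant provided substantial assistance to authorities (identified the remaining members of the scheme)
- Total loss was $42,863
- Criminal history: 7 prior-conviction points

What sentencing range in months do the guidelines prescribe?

Base offense level for battery: 24.
§1 applies: 24 + 3 = 27.
§2 applies (level before this adjustment is 27 ≥ 11, so +3): 27 + 3 = 30.
§3 applies: 30 − 3 = 27.
§5 applies: 27 + 3 = 30.
§6 applies: 30 + 2 = 32.
§7 does not apply.
Level 32 exceeds the maximum of 27; capped at 27.
Final offense level: 27.
Criminal history: 7 prior points → Category Minimal (0-7).
Level 27 falls in the 25-27 band.
Grid: Level 25-27 × Category Minimal = 43-51 months.

43-51 months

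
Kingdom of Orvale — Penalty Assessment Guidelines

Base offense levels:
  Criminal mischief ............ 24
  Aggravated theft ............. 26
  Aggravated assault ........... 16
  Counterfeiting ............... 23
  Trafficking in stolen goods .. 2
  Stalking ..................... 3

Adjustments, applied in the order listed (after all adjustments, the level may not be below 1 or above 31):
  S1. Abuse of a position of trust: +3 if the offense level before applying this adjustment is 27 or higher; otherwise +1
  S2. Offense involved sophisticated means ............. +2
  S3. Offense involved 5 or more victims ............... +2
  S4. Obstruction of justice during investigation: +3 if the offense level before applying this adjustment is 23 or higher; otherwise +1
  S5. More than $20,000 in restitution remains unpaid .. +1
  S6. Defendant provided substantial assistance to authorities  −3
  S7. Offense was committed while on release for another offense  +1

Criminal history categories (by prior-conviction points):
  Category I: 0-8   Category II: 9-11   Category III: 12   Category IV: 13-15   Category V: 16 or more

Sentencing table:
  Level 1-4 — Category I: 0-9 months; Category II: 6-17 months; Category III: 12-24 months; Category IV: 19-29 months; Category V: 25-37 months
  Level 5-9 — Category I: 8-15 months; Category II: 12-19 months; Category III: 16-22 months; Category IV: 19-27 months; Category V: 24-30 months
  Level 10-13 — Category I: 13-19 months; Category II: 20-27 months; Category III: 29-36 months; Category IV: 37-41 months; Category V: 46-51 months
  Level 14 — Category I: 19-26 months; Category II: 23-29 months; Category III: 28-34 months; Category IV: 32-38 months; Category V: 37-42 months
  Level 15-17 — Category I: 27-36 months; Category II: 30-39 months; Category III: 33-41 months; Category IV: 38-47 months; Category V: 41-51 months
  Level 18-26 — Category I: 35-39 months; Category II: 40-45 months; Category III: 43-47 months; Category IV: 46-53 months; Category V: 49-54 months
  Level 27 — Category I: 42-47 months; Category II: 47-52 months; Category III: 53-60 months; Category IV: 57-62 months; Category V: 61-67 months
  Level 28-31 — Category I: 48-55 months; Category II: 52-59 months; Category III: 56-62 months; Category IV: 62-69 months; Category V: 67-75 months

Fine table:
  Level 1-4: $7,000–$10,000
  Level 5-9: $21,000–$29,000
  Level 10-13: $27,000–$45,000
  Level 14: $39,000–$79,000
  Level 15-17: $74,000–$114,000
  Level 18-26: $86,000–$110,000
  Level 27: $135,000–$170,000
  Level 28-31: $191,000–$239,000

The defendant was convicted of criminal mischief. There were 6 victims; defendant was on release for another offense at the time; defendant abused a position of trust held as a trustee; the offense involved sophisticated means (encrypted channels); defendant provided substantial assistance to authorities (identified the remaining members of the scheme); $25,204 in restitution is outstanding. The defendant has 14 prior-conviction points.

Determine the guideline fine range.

Base offense level for criminal mischief: 24.
S1 applies (level before this adjustment is 24 < 27, so +1): 24 + 1 = 25.
S2 applies: 25 + 2 = 27.
S3 applies: 27 + 2 = 29.
S5 applies: 29 + 1 = 30.
S6 applies: 30 − 3 = 27.
S7 applies: 27 + 1 = 28.
Final offense level: 28.
Level 28 falls in the 28-31 band.
Fine table: Level 28-31 → $191,000–$239,000.

$191,000–$239,000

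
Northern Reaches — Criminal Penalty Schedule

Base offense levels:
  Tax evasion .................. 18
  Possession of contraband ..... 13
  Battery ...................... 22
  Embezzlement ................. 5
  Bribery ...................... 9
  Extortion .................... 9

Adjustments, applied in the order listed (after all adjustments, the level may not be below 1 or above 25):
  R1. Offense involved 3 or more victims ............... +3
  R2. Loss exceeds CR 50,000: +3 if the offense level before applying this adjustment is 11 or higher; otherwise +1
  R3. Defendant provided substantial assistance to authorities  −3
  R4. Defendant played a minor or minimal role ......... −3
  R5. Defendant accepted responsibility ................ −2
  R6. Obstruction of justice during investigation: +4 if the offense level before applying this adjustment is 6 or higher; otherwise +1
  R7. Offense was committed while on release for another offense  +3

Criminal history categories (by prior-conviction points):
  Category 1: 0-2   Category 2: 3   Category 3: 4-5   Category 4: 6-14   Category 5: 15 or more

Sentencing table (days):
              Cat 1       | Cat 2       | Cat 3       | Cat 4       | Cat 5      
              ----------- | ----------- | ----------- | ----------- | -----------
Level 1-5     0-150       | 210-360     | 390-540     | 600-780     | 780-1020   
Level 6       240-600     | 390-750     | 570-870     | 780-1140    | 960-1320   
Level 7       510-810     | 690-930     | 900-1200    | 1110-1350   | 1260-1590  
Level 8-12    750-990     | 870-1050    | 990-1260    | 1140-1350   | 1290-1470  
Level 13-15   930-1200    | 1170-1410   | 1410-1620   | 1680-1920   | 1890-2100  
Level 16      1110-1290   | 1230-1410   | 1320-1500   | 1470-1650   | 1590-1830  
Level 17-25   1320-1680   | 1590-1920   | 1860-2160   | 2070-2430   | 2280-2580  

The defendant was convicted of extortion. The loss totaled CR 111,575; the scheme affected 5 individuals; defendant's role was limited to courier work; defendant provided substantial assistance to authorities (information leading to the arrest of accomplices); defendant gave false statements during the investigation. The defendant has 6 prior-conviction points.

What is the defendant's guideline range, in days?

1680-1920 days

Base offense level for extortion: 9.
R1 applies: 9 + 3 = 12.
R2 applies (level before this adjustment is 12 ≥ 11, so +3): 12 + 3 = 15.
R3 applies: 15 − 3 = 12.
R4 applies: 12 − 3 = 9.
R5 does not apply.
R6 applies (level before this adjustment is 9 ≥ 6, so +4): 9 + 4 = 13.
Final offense level: 13.
Criminal history: 6 prior points → Category 4 (6-14).
Level 13 falls in the 13-15 band.
Grid: Level 13-15 × Category 4 = 1680-1920 days.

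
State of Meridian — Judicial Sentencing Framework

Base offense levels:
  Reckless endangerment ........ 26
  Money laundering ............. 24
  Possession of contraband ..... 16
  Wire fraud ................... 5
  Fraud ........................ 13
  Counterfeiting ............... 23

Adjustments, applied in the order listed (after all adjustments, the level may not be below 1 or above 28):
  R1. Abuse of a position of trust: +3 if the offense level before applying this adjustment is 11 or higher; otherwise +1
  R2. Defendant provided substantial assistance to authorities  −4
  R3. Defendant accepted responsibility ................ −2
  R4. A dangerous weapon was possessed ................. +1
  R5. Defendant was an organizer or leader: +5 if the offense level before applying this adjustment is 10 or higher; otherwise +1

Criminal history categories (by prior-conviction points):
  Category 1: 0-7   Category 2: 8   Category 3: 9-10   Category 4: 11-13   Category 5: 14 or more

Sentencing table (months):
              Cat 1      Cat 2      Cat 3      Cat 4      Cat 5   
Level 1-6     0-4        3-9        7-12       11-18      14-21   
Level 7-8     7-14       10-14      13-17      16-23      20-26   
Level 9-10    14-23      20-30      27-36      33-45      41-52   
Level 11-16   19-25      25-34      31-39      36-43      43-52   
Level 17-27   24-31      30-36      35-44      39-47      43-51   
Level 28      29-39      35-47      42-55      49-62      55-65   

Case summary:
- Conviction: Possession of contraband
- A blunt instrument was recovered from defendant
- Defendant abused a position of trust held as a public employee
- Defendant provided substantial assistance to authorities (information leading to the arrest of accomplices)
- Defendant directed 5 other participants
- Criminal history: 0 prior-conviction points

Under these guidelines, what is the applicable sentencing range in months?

24-31 months

Base offense level for possession of contraband: 16.
R1 applies (level before this adjustment is 16 ≥ 11, so +3): 16 + 3 = 19.
R2 applies: 19 − 4 = 15.
R3 does not apply.
R4 applies: 15 + 1 = 16.
R5 applies (level before this adjustment is 16 ≥ 10, so +5): 16 + 5 = 21.
Final offense level: 21.
Criminal history: 0 prior points → Category 1 (0-7).
Level 21 falls in the 17-27 band.
Grid: Level 17-27 × Category 1 = 24-31 months.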